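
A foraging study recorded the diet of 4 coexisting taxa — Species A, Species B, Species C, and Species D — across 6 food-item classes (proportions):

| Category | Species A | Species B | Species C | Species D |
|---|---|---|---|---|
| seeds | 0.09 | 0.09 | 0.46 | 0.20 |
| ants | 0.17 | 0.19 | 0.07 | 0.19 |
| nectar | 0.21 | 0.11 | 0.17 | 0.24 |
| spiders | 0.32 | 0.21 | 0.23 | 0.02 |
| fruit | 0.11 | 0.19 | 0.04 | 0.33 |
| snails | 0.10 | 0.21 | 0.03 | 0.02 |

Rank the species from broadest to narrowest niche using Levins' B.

Σp_Aᵢ² = 0.09² + 0.17² + 0.21² + 0.32² + 0.11² + 0.10² = 0.0081 + 0.0289 + 0.0441 + 0.1024 + 0.0121 + 0.0100 = 0.2056
B_A = 1 / 0.2056 = 4.8638
Σp_Bᵢ² = 0.09² + 0.19² + 0.11² + 0.21² + 0.19² + 0.21² = 0.0081 + 0.0361 + 0.0121 + 0.0441 + 0.0361 + 0.0441 = 0.1806
B_B = 1 / 0.1806 = 5.5371
Σp_Cᵢ² = 0.46² + 0.07² + 0.17² + 0.23² + 0.04² + 0.03² = 0.2116 + 0.0049 + 0.0289 + 0.0529 + 0.0016 + 0.0009 = 0.3008
B_C = 1 / 0.3008 = 3.3245
Σp_Dᵢ² = 0.20² + 0.19² + 0.24² + 0.02² + 0.33² + 0.02² = 0.0400 + 0.0361 + 0.0576 + 0.0004 + 0.1089 + 0.0004 = 0.2434
B_D = 1 / 0.2434 = 4.1085
Ranking by B (broadest → narrowest): Species B (5.54) > Species A (4.86) > Species D (4.11) > Species C (3.32)

Species B > Species A > Species D > Species C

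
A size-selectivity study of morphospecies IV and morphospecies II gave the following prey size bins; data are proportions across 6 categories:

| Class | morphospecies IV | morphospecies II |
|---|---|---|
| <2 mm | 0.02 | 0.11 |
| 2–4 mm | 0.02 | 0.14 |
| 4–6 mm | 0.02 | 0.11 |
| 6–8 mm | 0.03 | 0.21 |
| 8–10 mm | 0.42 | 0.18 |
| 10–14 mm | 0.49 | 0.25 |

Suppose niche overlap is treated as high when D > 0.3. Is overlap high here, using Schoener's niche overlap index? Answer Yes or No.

Yes

Σ|p₁ᵢ − p₂ᵢ| = 0.09 + 0.12 + 0.09 + 0.18 + 0.24 + 0.24 = 0.96
D = 1 − ½ × 0.96 = 1 − 0.480 = 0.5200
D = 0.5200 > 0.3 → Yes.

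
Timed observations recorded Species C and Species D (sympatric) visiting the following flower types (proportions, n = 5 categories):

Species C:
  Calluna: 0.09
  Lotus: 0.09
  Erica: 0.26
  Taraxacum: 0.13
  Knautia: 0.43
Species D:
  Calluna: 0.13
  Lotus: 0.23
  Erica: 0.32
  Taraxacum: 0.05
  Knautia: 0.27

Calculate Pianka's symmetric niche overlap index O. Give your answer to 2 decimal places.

0.90

Σ p₁ᵢp₂ᵢ = 0.0117 + 0.0207 + 0.0832 + 0.0065 + 0.1161 = 0.2382
Σp_1ᵢ² = 0.09² + 0.09² + 0.26² + 0.13² + 0.43² = 0.0081 + 0.0081 + 0.0676 + 0.0169 + 0.1849 = 0.2856
Σp_2ᵢ² = 0.13² + 0.23² + 0.32² + 0.05² + 0.27² = 0.0169 + 0.0529 + 0.1024 + 0.0025 + 0.0729 = 0.2476
O = 0.2382 / √(0.2856 × 0.2476) = 0.2382 / 0.26592 = 0.8958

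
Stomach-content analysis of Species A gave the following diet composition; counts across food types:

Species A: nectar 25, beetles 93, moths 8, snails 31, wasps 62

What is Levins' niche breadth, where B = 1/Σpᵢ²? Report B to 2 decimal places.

3.39

Proportions for Species A (n=219): 25/219=0.1142, 93/219=0.4247, 8/219=0.0365, 31/219=0.1416, 62/219=0.2831
Σpᵢ² = 0.1142² + 0.4247² + 0.0365² + 0.1416² + 0.2831² = 0.013042 + 0.180370 + 0.001332 + 0.020051 + 0.080146 = 0.294941
B = 1 / 0.294941 = 3.3905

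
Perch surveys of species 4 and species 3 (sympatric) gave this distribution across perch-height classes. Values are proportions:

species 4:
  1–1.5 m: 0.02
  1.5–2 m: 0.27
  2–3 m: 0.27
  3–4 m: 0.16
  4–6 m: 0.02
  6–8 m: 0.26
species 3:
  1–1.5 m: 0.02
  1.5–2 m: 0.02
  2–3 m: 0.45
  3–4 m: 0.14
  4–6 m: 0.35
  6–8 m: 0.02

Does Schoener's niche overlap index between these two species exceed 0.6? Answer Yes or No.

No

Σ|p₁ᵢ − p₂ᵢ| = 0.00 + 0.25 + 0.18 + 0.02 + 0.33 + 0.24 = 1.02
D = 1 − ½ × 1.02 = 1 − 0.510 = 0.4900
D = 0.4900 < 0.6 → No.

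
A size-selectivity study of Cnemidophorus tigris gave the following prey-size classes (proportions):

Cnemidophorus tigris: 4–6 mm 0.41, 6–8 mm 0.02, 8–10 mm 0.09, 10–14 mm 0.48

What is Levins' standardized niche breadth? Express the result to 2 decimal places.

Σpᵢ² = 0.41² + 0.02² + 0.09² + 0.48² = 0.1681 + 0.0004 + 0.0081 + 0.2304 = 0.4070
B = 1 / 0.4070 = 2.4570
Bₛ = (B − 1)/(n − 1) = (2.4570 − 1)/(4 − 1) = 1.4570/3 = 0.4857

0.49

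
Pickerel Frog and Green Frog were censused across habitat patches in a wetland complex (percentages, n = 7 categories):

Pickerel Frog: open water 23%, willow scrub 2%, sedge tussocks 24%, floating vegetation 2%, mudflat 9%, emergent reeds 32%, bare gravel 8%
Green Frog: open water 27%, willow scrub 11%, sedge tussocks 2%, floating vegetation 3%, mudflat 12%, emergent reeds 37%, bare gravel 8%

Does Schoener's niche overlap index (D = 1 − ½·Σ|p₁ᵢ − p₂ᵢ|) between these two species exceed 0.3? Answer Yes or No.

Yes

Convert percentages to proportions (divide by 100).
Σ|p₁ᵢ − p₂ᵢ| = 0.04 + 0.09 + 0.22 + 0.01 + 0.03 + 0.05 + 0.00 = 0.44
D = 1 − ½ × 0.44 = 1 − 0.220 = 0.7800
D = 0.7800 > 0.3 → Yes.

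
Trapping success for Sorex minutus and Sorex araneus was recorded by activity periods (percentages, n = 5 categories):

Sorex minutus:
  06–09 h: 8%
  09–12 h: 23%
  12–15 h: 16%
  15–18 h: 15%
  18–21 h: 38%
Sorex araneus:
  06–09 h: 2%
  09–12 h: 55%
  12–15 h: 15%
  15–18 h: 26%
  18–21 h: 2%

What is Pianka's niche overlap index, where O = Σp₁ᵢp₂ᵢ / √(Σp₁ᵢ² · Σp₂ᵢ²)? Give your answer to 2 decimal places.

Convert percentages to proportions (divide by 100).
Σ p₁ᵢp₂ᵢ = 0.0016 + 0.1265 + 0.0240 + 0.0390 + 0.0076 = 0.1987
Σp_1ᵢ² = 0.08² + 0.23² + 0.16² + 0.15² + 0.38² = 0.0064 + 0.0529 + 0.0256 + 0.0225 + 0.1444 = 0.2518
Σp_2ᵢ² = 0.02² + 0.55² + 0.15² + 0.26² + 0.02² = 0.0004 + 0.3025 + 0.0225 + 0.0676 + 0.0004 = 0.3934
O = 0.1987 / √(0.2518 × 0.3934) = 0.1987 / 0.31473 = 0.6313

0.63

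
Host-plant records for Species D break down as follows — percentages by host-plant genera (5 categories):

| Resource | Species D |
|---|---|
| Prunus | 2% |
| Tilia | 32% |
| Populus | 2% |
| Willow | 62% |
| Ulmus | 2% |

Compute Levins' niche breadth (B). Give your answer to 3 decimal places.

2.049

Convert percentages to proportions (divide by 100).
Σpᵢ² = 0.02² + 0.32² + 0.02² + 0.62² + 0.02² = 0.0004 + 0.1024 + 0.0004 + 0.3844 + 0.0004 = 0.4880
B = 1 / 0.4880 = 2.04918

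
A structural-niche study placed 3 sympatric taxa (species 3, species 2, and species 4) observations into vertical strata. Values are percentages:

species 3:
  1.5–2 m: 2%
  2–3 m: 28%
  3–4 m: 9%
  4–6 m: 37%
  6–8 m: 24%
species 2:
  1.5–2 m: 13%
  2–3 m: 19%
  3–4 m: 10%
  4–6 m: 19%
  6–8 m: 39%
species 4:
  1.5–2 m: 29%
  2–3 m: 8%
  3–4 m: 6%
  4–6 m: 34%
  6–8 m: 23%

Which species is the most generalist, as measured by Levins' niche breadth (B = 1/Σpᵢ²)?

species 2

Convert percentages to proportions (divide by 100).
Σp_3ᵢ² = 0.02² + 0.28² + 0.09² + 0.37² + 0.24² = 0.0004 + 0.0784 + 0.0081 + 0.1369 + 0.0576 = 0.2814
B_3 = 1 / 0.2814 = 3.5537
Σp_2ᵢ² = 0.13² + 0.19² + 0.10² + 0.19² + 0.39² = 0.0169 + 0.0361 + 0.0100 + 0.0361 + 0.1521 = 0.2512
B_2 = 1 / 0.2512 = 3.9809
Σp_4ᵢ² = 0.29² + 0.08² + 0.06² + 0.34² + 0.23² = 0.0841 + 0.0064 + 0.0036 + 0.1156 + 0.0529 = 0.2626
B_4 = 1 / 0.2626 = 3.8081
Highest B → broadest niche (most generalist): species 2 (B = 3.98).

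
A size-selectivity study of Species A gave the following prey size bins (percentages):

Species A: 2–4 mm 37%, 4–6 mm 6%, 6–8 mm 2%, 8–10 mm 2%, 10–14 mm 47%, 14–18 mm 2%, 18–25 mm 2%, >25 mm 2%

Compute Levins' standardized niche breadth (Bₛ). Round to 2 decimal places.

Convert percentages to proportions (divide by 100).
Σpᵢ² = 0.37² + 0.06² + 0.02² + 0.02² + 0.47² + 0.02² + 0.02² + 0.02² = 0.1369 + 0.0036 + 0.0004 + 0.0004 + 0.2209 + 0.0004 + 0.0004 + 0.0004 = 0.3634
B = 1 / 0.3634 = 2.7518
Bₛ = (B − 1)/(n − 1) = (2.7518 − 1)/(8 − 1) = 1.7518/7 = 0.2503

0.25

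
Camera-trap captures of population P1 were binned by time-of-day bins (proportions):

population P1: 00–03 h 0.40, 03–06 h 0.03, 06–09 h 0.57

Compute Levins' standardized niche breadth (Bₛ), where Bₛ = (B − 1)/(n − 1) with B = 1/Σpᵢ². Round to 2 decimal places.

Σpᵢ² = 0.40² + 0.03² + 0.57² = 0.1600 + 0.0009 + 0.3249 = 0.4858
B = 1 / 0.4858 = 2.0585
Bₛ = (B − 1)/(n − 1) = (2.0585 − 1)/(3 − 1) = 1.0585/2 = 0.5293

0.53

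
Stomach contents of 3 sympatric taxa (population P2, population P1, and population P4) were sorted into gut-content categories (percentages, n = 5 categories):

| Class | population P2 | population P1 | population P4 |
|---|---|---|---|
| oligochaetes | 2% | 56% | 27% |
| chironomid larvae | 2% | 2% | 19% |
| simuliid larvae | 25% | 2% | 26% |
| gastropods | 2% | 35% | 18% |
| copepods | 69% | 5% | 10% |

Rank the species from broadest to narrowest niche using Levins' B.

population P4 > population P1 > population P2

Convert percentages to proportions (divide by 100).
Σp_P2ᵢ² = 0.02² + 0.02² + 0.25² + 0.02² + 0.69² = 0.0004 + 0.0004 + 0.0625 + 0.0004 + 0.4761 = 0.5398
B_P2 = 1 / 0.5398 = 1.8525
Σp_P1ᵢ² = 0.56² + 0.02² + 0.02² + 0.35² + 0.05² = 0.3136 + 0.0004 + 0.0004 + 0.1225 + 0.0025 = 0.4394
B_P1 = 1 / 0.4394 = 2.2758
Σp_P4ᵢ² = 0.27² + 0.19² + 0.26² + 0.18² + 0.10² = 0.0729 + 0.0361 + 0.0676 + 0.0324 + 0.0100 = 0.2190
B_P4 = 1 / 0.2190 = 4.5662
Ranking by B (broadest → narrowest): population P4 (4.57) > population P1 (2.28) > population P2 (1.85)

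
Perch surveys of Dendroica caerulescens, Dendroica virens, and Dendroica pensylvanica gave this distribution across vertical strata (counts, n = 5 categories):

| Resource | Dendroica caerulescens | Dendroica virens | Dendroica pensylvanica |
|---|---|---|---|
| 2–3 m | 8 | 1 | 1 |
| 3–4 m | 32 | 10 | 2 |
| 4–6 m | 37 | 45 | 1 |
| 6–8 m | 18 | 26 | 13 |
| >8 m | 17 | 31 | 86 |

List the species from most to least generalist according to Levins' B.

Proportions for Dendroica caerulescens (n=112): 8/112=0.0714, 32/112=0.2857, 37/112=0.3304, 18/112=0.1607, 17/112=0.1518
Proportions for Dendroica virens (n=113): 1/113=0.0088, 10/113=0.0885, 45/113=0.3982, 26/113=0.2301, 31/113=0.2743
Proportions for Dendroica pensylvanica (n=103): 1/103=0.0097, 2/103=0.0194, 1/103=0.0097, 13/103=0.1262, 86/103=0.8350
Σp_caerᵢ² = 0.0714² + 0.2857² + 0.3304² + 0.1607² + 0.1518² = 0.005098 + 0.081624 + 0.109164 + 0.025824 + 0.023043 = 0.244753
B_caer = 1 / 0.244753 = 4.0858
Σp_vireᵢ² = 0.0088² + 0.0885² + 0.3982² + 0.2301² + 0.2743² = 0.000077 + 0.007832 + 0.158563 + 0.052946 + 0.075240 = 0.294658
B_vire = 1 / 0.294658 = 3.3938
Σp_pensᵢ² = 0.0097² + 0.0194² + 0.0097² + 0.1262² + 0.8350² = 0.000094 + 0.000376 + 0.000094 + 0.015926 + 0.697225 = 0.713715
B_pens = 1 / 0.713715 = 1.4011
Ranking by B (broadest → narrowest): Dendroica caerulescens (4.09) > Dendroica virens (3.39) > Dendroica pensylvanica (1.40)

Dendroica caerulescens > Dendroica virens > Dendroica pensylvanica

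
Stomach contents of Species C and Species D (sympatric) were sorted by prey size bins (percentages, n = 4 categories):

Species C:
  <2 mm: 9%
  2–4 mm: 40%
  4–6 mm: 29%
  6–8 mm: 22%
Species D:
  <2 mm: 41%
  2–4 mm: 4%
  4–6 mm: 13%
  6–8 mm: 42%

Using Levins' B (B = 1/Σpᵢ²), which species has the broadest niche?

Species C

Convert percentages to proportions (divide by 100).
Σp_Cᵢ² = 0.09² + 0.40² + 0.29² + 0.22² = 0.0081 + 0.1600 + 0.0841 + 0.0484 = 0.3006
B_C = 1 / 0.3006 = 3.3267
Σp_Dᵢ² = 0.41² + 0.04² + 0.13² + 0.42² = 0.1681 + 0.0016 + 0.0169 + 0.1764 = 0.3630
B_D = 1 / 0.3630 = 2.7548
Highest B → broadest niche (most generalist): Species C (B = 3.33).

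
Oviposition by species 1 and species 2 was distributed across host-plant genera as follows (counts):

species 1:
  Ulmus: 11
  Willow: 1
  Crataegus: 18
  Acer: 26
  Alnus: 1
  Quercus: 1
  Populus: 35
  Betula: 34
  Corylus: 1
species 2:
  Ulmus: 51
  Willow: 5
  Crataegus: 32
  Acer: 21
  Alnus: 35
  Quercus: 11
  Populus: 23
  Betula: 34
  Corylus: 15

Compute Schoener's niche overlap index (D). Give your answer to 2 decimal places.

0.60

Proportions for species 1 (n=128): 11/128=0.0859, 1/128=0.0078, 18/128=0.1406, 26/128=0.2031, 1/128=0.0078, 1/128=0.0078, 35/128=0.2734, 34/128=0.2656, 1/128=0.0078
Proportions for species 2 (n=227): 51/227=0.2247, 5/227=0.0220, 32/227=0.1410, 21/227=0.0925, 35/227=0.1542, 11/227=0.0485, 23/227=0.1013, 34/227=0.1498, 15/227=0.0661
Σ|p₁ᵢ − p₂ᵢ| = 0.1388 + 0.0142 + 0.0004 + 0.1106 + 0.1464 + 0.0407 + 0.1721 + 0.1158 + 0.0583 = 0.7973
D = 1 − ½ × 0.7973 = 1 − 0.39865 = 0.60135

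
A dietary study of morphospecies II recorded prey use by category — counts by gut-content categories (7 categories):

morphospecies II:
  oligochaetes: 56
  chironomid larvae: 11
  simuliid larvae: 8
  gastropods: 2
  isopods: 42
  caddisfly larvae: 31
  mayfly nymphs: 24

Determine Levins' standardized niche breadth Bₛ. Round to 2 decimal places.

0.59

Proportions for morphospecies II (n=174): 56/174=0.3218, 11/174=0.0632, 8/174=0.0460, 2/174=0.0115, 42/174=0.2414, 31/174=0.1782, 24/174=0.1379
Σpᵢ² = 0.3218² + 0.0632² + 0.0460² + 0.0115² + 0.2414² + 0.1782² + 0.1379² = 0.103555 + 0.003994 + 0.002116 + 0.000132 + 0.058274 + 0.031755 + 0.019016 = 0.218842
B = 1 / 0.218842 = 4.5695
Bₛ = (B − 1)/(n − 1) = (4.5695 − 1)/(7 − 1) = 3.5695/6 = 0.5949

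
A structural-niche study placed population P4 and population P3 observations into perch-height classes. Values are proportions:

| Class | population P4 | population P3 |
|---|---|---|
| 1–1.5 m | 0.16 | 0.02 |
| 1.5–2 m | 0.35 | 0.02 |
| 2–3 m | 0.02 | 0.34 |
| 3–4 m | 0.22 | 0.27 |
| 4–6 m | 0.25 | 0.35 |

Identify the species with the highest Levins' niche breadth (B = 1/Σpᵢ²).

population P4

Σp_P4ᵢ² = 0.16² + 0.35² + 0.02² + 0.22² + 0.25² = 0.0256 + 0.1225 + 0.0004 + 0.0484 + 0.0625 = 0.2594
B_P4 = 1 / 0.2594 = 3.8551
Σp_P3ᵢ² = 0.02² + 0.02² + 0.34² + 0.27² + 0.35² = 0.0004 + 0.0004 + 0.1156 + 0.0729 + 0.1225 = 0.3118
B_P3 = 1 / 0.3118 = 3.2072
Highest B → broadest niche (most generalist): population P4 (B = 3.86).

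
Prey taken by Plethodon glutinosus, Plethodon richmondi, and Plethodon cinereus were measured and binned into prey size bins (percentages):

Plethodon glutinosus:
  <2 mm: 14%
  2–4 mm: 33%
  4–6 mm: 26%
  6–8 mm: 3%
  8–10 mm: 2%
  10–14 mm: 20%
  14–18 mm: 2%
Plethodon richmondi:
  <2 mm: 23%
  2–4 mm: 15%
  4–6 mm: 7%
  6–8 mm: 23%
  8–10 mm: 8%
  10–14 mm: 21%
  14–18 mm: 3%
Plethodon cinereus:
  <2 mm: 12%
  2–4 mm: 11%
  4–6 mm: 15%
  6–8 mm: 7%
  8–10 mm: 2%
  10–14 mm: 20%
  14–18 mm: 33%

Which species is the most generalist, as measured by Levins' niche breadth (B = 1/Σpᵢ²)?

Plethodon richmondi

Convert percentages to proportions (divide by 100).
Σp_glutᵢ² = 0.14² + 0.33² + 0.26² + 0.03² + 0.02² + 0.20² + 0.02² = 0.0196 + 0.1089 + 0.0676 + 0.0009 + 0.0004 + 0.0400 + 0.0004 = 0.2378
B_glut = 1 / 0.2378 = 4.2052
Σp_richᵢ² = 0.23² + 0.15² + 0.07² + 0.23² + 0.08² + 0.21² + 0.03² = 0.0529 + 0.0225 + 0.0049 + 0.0529 + 0.0064 + 0.0441 + 0.0009 = 0.1846
B_rich = 1 / 0.1846 = 5.4171
Σp_cineᵢ² = 0.12² + 0.11² + 0.15² + 0.07² + 0.02² + 0.20² + 0.33² = 0.0144 + 0.0121 + 0.0225 + 0.0049 + 0.0004 + 0.0400 + 0.1089 = 0.2032
B_cine = 1 / 0.2032 = 4.9213
Highest B → broadest niche (most generalist): Plethodon richmondi (B = 5.42).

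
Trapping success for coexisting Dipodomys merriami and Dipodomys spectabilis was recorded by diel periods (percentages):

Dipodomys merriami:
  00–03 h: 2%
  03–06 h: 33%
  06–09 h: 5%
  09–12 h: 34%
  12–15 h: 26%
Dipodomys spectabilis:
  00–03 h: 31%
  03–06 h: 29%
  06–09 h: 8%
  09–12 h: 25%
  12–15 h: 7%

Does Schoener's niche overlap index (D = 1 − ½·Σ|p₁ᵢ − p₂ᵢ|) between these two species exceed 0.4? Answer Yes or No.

Yes

Convert percentages to proportions (divide by 100).
Σ|p₁ᵢ − p₂ᵢ| = 0.29 + 0.04 + 0.03 + 0.09 + 0.19 = 0.64
D = 1 − ½ × 0.64 = 1 − 0.320 = 0.6800
D = 0.6800 > 0.4 → Yes.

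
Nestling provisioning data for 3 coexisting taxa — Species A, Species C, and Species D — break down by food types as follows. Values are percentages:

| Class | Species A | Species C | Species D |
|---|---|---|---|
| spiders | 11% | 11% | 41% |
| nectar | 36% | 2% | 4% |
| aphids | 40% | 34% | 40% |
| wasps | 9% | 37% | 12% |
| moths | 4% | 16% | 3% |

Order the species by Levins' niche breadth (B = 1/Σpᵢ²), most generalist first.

Convert percentages to proportions (divide by 100).
Σp_Aᵢ² = 0.11² + 0.36² + 0.40² + 0.09² + 0.04² = 0.0121 + 0.1296 + 0.1600 + 0.0081 + 0.0016 = 0.3114
B_A = 1 / 0.3114 = 3.2113
Σp_Cᵢ² = 0.11² + 0.02² + 0.34² + 0.37² + 0.16² = 0.0121 + 0.0004 + 0.1156 + 0.1369 + 0.0256 = 0.2906
B_C = 1 / 0.2906 = 3.4412
Σp_Dᵢ² = 0.41² + 0.04² + 0.40² + 0.12² + 0.03² = 0.1681 + 0.0016 + 0.1600 + 0.0144 + 0.0009 = 0.3450
B_D = 1 / 0.3450 = 2.8986
Ranking by B (broadest → narrowest): Species C (3.44) > Species A (3.21) > Species D (2.90)

Species C > Species A > Species D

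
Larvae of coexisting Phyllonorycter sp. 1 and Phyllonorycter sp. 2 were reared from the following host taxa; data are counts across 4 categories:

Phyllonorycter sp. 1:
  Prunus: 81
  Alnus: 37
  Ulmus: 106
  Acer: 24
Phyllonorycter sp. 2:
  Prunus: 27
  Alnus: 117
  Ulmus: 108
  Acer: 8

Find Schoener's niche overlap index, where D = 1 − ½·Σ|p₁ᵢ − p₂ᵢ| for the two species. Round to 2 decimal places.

Proportions for Phyllonorycter sp. 1 (n=248): 81/248=0.3266, 37/248=0.1492, 106/248=0.4274, 24/248=0.0968
Proportions for Phyllonorycter sp. 2 (n=260): 27/260=0.1038, 117/260=0.4500, 108/260=0.4154, 8/260=0.0308
Σ|p₁ᵢ − p₂ᵢ| = 0.2228 + 0.3008 + 0.0120 + 0.0660 = 0.6016
D = 1 − ½ × 0.6016 = 1 − 0.30080 = 0.69920

0.70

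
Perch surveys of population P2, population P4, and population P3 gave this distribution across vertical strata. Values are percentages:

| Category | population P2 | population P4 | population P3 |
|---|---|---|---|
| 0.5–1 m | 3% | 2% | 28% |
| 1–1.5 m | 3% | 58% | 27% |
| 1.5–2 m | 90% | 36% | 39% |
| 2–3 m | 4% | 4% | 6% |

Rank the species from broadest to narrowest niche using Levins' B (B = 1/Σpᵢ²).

population P3 > population P4 > population P2

Convert percentages to proportions (divide by 100).
Σp_P2ᵢ² = 0.03² + 0.03² + 0.90² + 0.04² = 0.0009 + 0.0009 + 0.8100 + 0.0016 = 0.8134
B_P2 = 1 / 0.8134 = 1.2294
Σp_P4ᵢ² = 0.02² + 0.58² + 0.36² + 0.04² = 0.0004 + 0.3364 + 0.1296 + 0.0016 = 0.4680
B_P4 = 1 / 0.4680 = 2.1368
Σp_P3ᵢ² = 0.28² + 0.27² + 0.39² + 0.06² = 0.0784 + 0.0729 + 0.1521 + 0.0036 = 0.3070
B_P3 = 1 / 0.3070 = 3.2573
Ranking by B (broadest → narrowest): population P3 (3.26) > population P4 (2.14) > population P2 (1.23)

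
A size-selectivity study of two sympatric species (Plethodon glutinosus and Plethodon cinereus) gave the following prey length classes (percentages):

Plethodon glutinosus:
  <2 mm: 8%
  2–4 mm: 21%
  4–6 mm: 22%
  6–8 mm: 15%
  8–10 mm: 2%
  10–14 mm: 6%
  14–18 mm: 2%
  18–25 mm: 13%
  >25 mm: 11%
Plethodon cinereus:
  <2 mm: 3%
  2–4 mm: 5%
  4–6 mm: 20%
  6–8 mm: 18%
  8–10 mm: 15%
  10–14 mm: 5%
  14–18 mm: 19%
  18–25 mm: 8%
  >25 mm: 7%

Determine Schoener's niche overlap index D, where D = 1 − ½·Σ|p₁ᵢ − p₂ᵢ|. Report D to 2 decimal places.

Convert percentages to proportions (divide by 100).
Σ|p₁ᵢ − p₂ᵢ| = 0.05 + 0.16 + 0.02 + 0.03 + 0.13 + 0.01 + 0.17 + 0.05 + 0.04 = 0.66
D = 1 − ½ × 0.66 = 1 − 0.330 = 0.6700

0.67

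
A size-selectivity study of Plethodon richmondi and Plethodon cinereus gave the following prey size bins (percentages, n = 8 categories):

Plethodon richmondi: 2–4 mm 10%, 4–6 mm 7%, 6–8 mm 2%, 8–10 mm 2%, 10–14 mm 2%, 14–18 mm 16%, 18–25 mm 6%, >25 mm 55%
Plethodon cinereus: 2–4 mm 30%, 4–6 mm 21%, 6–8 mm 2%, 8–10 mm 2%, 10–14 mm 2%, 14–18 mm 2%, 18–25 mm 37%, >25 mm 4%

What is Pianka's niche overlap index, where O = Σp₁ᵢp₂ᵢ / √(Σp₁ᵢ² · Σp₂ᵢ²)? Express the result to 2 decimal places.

0.30

Convert percentages to proportions (divide by 100).
Σ p₁ᵢp₂ᵢ = 0.0300 + 0.0147 + 0.0004 + 0.0004 + 0.0004 + 0.0032 + 0.0222 + 0.0220 = 0.0933
Σp_1ᵢ² = 0.10² + 0.07² + 0.02² + 0.02² + 0.02² + 0.16² + 0.06² + 0.55² = 0.0100 + 0.0049 + 0.0004 + 0.0004 + 0.0004 + 0.0256 + 0.0036 + 0.3025 = 0.3478
Σp_2ᵢ² = 0.30² + 0.21² + 0.02² + 0.02² + 0.02² + 0.02² + 0.37² + 0.04² = 0.0900 + 0.0441 + 0.0004 + 0.0004 + 0.0004 + 0.0004 + 0.1369 + 0.0016 = 0.2742
O = 0.0933 / √(0.3478 × 0.2742) = 0.0933 / 0.30882 = 0.3021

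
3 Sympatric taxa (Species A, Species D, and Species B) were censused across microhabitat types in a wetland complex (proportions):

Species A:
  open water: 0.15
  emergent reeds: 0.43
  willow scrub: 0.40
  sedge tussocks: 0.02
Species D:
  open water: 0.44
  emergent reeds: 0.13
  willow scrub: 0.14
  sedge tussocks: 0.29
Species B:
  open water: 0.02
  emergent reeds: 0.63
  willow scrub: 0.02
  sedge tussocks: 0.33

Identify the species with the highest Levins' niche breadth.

Species D

Σp_Aᵢ² = 0.15² + 0.43² + 0.40² + 0.02² = 0.0225 + 0.1849 + 0.1600 + 0.0004 = 0.3678
B_A = 1 / 0.3678 = 2.7189
Σp_Dᵢ² = 0.44² + 0.13² + 0.14² + 0.29² = 0.1936 + 0.0169 + 0.0196 + 0.0841 = 0.3142
B_D = 1 / 0.3142 = 3.1827
Σp_Bᵢ² = 0.02² + 0.63² + 0.02² + 0.33² = 0.0004 + 0.3969 + 0.0004 + 0.1089 = 0.5066
B_B = 1 / 0.5066 = 1.9739
Highest B → broadest niche (most generalist): Species D (B = 3.18).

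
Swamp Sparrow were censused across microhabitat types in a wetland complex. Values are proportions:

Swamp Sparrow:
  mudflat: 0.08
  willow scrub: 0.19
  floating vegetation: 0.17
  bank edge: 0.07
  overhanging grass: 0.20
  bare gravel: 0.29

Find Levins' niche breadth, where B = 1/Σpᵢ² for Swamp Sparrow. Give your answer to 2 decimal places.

Σpᵢ² = 0.08² + 0.19² + 0.17² + 0.07² + 0.20² + 0.29² = 0.0064 + 0.0361 + 0.0289 + 0.0049 + 0.0400 + 0.0841 = 0.2004
B = 1 / 0.2004 = 4.9900

4.99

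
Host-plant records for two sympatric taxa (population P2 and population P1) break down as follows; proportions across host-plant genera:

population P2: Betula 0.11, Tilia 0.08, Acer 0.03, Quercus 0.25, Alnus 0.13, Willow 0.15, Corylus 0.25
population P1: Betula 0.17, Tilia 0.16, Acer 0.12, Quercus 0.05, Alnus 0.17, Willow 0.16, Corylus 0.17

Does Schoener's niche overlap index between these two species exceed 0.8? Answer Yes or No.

Σ|p₁ᵢ − p₂ᵢ| = 0.06 + 0.08 + 0.09 + 0.20 + 0.04 + 0.01 + 0.08 = 0.56
D = 1 − ½ × 0.56 = 1 − 0.280 = 0.7200
D = 0.7200 < 0.8 → No.

No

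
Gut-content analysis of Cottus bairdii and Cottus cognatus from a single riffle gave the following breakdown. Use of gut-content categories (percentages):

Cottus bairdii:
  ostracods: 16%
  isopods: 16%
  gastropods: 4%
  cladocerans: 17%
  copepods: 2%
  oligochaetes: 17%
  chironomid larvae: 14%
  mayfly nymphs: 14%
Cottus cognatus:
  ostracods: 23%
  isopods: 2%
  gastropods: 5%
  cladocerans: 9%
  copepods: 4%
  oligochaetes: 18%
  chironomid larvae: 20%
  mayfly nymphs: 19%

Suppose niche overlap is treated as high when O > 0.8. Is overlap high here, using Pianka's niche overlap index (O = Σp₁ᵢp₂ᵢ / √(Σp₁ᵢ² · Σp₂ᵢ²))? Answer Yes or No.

Yes

Convert percentages to proportions (divide by 100).
Σ p₁ᵢp₂ᵢ = 0.0368 + 0.0032 + 0.0020 + 0.0153 + 0.0008 + 0.0306 + 0.0280 + 0.0266 = 0.1433
Σp_1ᵢ² = 0.16² + 0.16² + 0.04² + 0.17² + 0.02² + 0.17² + 0.14² + 0.14² = 0.0256 + 0.0256 + 0.0016 + 0.0289 + 0.0004 + 0.0289 + 0.0196 + 0.0196 = 0.1502
Σp_2ᵢ² = 0.23² + 0.02² + 0.05² + 0.09² + 0.04² + 0.18² + 0.20² + 0.19² = 0.0529 + 0.0004 + 0.0025 + 0.0081 + 0.0016 + 0.0324 + 0.0400 + 0.0361 = 0.1740
O = 0.1433 / √(0.1502 × 0.1740) = 0.1433 / 0.16166 = 0.8864
O = 0.8864 > 0.8 → Yes.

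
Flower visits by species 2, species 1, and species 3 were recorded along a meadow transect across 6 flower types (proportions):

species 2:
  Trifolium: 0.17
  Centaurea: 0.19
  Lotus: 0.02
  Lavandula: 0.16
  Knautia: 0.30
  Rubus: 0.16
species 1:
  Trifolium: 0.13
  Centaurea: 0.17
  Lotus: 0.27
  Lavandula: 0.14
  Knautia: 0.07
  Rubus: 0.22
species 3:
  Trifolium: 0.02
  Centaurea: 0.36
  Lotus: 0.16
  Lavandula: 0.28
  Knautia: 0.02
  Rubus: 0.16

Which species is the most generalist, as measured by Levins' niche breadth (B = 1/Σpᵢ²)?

Σp_2ᵢ² = 0.17² + 0.19² + 0.02² + 0.16² + 0.30² + 0.16² = 0.0289 + 0.0361 + 0.0004 + 0.0256 + 0.0900 + 0.0256 = 0.2066
B_2 = 1 / 0.2066 = 4.8403
Σp_1ᵢ² = 0.13² + 0.17² + 0.27² + 0.14² + 0.07² + 0.22² = 0.0169 + 0.0289 + 0.0729 + 0.0196 + 0.0049 + 0.0484 = 0.1916
B_1 = 1 / 0.1916 = 5.2192
Σp_3ᵢ² = 0.02² + 0.36² + 0.16² + 0.28² + 0.02² + 0.16² = 0.0004 + 0.1296 + 0.0256 + 0.0784 + 0.0004 + 0.0256 = 0.2600
B_3 = 1 / 0.2600 = 3.8462
Highest B → broadest niche (most generalist): species 1 (B = 5.22).

species 1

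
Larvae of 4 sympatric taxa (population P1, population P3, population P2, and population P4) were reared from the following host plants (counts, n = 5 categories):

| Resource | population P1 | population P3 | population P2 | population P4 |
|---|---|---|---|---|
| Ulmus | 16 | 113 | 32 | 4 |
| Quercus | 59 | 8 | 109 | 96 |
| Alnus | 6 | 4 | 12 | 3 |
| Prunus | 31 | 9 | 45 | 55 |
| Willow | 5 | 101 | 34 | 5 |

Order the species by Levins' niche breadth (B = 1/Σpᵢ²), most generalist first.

Proportions for population P1 (n=117): 16/117=0.1368, 59/117=0.5043, 6/117=0.0513, 31/117=0.2650, 5/117=0.0427
Proportions for population P3 (n=235): 113/235=0.4809, 8/235=0.0340, 4/235=0.0170, 9/235=0.0383, 101/235=0.4298
Proportions for population P2 (n=232): 32/232=0.1379, 109/232=0.4698, 12/232=0.0517, 45/232=0.1940, 34/232=0.1466
Proportions for population P4 (n=163): 4/163=0.0245, 96/163=0.5890, 3/163=0.0184, 55/163=0.3374, 5/163=0.0307
Σp_P1ᵢ² = 0.1368² + 0.5043² + 0.0513² + 0.2650² + 0.0427² = 0.018714 + 0.254318 + 0.002632 + 0.070225 + 0.001823 = 0.347712
B_P1 = 1 / 0.347712 = 2.8759
Σp_P3ᵢ² = 0.4809² + 0.0340² + 0.0170² + 0.0383² + 0.4298² = 0.231265 + 0.001156 + 0.000289 + 0.001467 + 0.184728 = 0.418905
B_P3 = 1 / 0.418905 = 2.3872
Σp_P2ᵢ² = 0.1379² + 0.4698² + 0.0517² + 0.1940² + 0.1466² = 0.019016 + 0.220712 + 0.002673 + 0.037636 + 0.021492 = 0.301529
B_P2 = 1 / 0.301529 = 3.3164
Σp_P4ᵢ² = 0.0245² + 0.5890² + 0.0184² + 0.3374² + 0.0307² = 0.000600 + 0.346921 + 0.000339 + 0.113839 + 0.000942 = 0.462641
B_P4 = 1 / 0.462641 = 2.1615
Ranking by B (broadest → narrowest): population P2 (3.32) > population P1 (2.88) > population P3 (2.39) > population P4 (2.16)

population P2 > population P1 > population P3 > population P4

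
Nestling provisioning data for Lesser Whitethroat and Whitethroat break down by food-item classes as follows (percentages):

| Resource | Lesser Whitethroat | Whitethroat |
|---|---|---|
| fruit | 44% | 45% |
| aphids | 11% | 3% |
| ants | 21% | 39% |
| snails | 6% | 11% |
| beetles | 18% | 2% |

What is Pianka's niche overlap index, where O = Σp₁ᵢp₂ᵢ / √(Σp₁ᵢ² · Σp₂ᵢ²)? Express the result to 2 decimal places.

Convert percentages to proportions (divide by 100).
Σ p₁ᵢp₂ᵢ = 0.1980 + 0.0033 + 0.0819 + 0.0066 + 0.0036 = 0.2934
Σp_1ᵢ² = 0.44² + 0.11² + 0.21² + 0.06² + 0.18² = 0.1936 + 0.0121 + 0.0441 + 0.0036 + 0.0324 = 0.2858
Σp_2ᵢ² = 0.45² + 0.03² + 0.39² + 0.11² + 0.02² = 0.2025 + 0.0009 + 0.1521 + 0.0121 + 0.0004 = 0.3680
O = 0.2934 / √(0.2858 × 0.3680) = 0.2934 / 0.32431 = 0.9047

0.90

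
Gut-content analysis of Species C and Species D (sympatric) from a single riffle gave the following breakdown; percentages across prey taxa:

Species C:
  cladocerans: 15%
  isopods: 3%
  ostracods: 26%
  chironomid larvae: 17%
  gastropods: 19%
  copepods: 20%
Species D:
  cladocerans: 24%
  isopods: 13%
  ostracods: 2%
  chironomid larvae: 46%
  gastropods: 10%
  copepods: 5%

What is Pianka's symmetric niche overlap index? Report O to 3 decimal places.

Convert percentages to proportions (divide by 100).
Σ p₁ᵢp₂ᵢ = 0.0360 + 0.0039 + 0.0052 + 0.0782 + 0.0190 + 0.0100 = 0.1523
Σp_1ᵢ² = 0.15² + 0.03² + 0.26² + 0.17² + 0.19² + 0.20² = 0.0225 + 0.0009 + 0.0676 + 0.0289 + 0.0361 + 0.0400 = 0.1960
Σp_2ᵢ² = 0.24² + 0.13² + 0.02² + 0.46² + 0.10² + 0.05² = 0.0576 + 0.0169 + 0.0004 + 0.2116 + 0.0100 + 0.0025 = 0.2990
O = 0.1523 / √(0.1960 × 0.2990) = 0.1523 / 0.242083 = 0.62912

0.629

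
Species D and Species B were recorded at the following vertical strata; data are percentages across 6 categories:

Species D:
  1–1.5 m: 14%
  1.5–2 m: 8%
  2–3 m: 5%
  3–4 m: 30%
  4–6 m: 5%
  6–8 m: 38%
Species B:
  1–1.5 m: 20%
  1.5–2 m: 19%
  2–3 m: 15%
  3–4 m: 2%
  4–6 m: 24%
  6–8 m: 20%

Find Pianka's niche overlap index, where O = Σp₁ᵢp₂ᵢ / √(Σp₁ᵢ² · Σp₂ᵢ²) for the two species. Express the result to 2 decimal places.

Convert percentages to proportions (divide by 100).
Σ p₁ᵢp₂ᵢ = 0.0280 + 0.0152 + 0.0075 + 0.0060 + 0.0120 + 0.0760 = 0.1447
Σp_1ᵢ² = 0.14² + 0.08² + 0.05² + 0.30² + 0.05² + 0.38² = 0.0196 + 0.0064 + 0.0025 + 0.0900 + 0.0025 + 0.1444 = 0.2654
Σp_2ᵢ² = 0.20² + 0.19² + 0.15² + 0.02² + 0.24² + 0.20² = 0.0400 + 0.0361 + 0.0225 + 0.0004 + 0.0576 + 0.0400 = 0.1966
O = 0.1447 / √(0.2654 × 0.1966) = 0.1447 / 0.22842 = 0.6335

0.63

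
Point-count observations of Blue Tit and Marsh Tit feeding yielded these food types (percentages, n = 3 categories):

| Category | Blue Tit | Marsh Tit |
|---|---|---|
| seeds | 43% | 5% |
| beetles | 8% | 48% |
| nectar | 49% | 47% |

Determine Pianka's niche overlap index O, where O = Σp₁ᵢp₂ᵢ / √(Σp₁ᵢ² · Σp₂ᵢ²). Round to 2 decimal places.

Convert percentages to proportions (divide by 100).
Σ p₁ᵢp₂ᵢ = 0.0215 + 0.0384 + 0.2303 = 0.2902
Σp_1ᵢ² = 0.43² + 0.08² + 0.49² = 0.1849 + 0.0064 + 0.2401 = 0.4314
Σp_2ᵢ² = 0.05² + 0.48² + 0.47² = 0.0025 + 0.2304 + 0.2209 = 0.4538
O = 0.2902 / √(0.4314 × 0.4538) = 0.2902 / 0.44246 = 0.6559

0.66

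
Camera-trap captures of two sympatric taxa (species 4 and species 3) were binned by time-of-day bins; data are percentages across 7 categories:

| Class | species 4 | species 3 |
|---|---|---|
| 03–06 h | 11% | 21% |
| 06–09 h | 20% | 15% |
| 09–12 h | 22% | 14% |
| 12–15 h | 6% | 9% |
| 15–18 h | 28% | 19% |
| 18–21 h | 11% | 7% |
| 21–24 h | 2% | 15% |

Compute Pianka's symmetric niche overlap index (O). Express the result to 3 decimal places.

Convert percentages to proportions (divide by 100).
Σ p₁ᵢp₂ᵢ = 0.0231 + 0.0300 + 0.0308 + 0.0054 + 0.0532 + 0.0077 + 0.0030 = 0.1532
Σp_1ᵢ² = 0.11² + 0.20² + 0.22² + 0.06² + 0.28² + 0.11² + 0.02² = 0.0121 + 0.0400 + 0.0484 + 0.0036 + 0.0784 + 0.0121 + 0.0004 = 0.1950
Σp_2ᵢ² = 0.21² + 0.15² + 0.14² + 0.09² + 0.19² + 0.07² + 0.15² = 0.0441 + 0.0225 + 0.0196 + 0.0081 + 0.0361 + 0.0049 + 0.0225 = 0.1578
O = 0.1532 / √(0.1950 × 0.1578) = 0.1532 / 0.175417 = 0.87335

0.873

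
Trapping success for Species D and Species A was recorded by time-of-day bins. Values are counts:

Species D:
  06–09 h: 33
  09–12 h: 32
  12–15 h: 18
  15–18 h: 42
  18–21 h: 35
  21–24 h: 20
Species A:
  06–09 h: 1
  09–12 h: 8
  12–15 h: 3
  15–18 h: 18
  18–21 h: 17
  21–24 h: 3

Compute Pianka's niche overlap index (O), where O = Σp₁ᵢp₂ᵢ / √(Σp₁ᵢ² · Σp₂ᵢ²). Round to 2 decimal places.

Proportions for Species D (n=180): 33/180=0.1833, 32/180=0.1778, 18/180=0.1000, 42/180=0.2333, 35/180=0.1944, 20/180=0.1111
Proportions for Species A (n=50): 1/50=0.0200, 8/50=0.1600, 3/50=0.0600, 18/50=0.3600, 17/50=0.3400, 3/50=0.0600
Σ p₁ᵢp₂ᵢ = 0.003666 + 0.028448 + 0.006000 + 0.083988 + 0.066096 + 0.006666 = 0.194864
Σp_1ᵢ² = 0.1833² + 0.1778² + 0.1000² + 0.2333² + 0.1944² + 0.1111² = 0.033599 + 0.031613 + 0.010000 + 0.054429 + 0.037791 + 0.012343 = 0.179775
Σp_2ᵢ² = 0.0200² + 0.1600² + 0.0600² + 0.3600² + 0.3400² + 0.0600² = 0.000400 + 0.025600 + 0.003600 + 0.129600 + 0.115600 + 0.003600 = 0.278400
O = 0.194864 / √(0.179775 × 0.278400) = 0.194864 / 0.2237171 = 0.8710

0.87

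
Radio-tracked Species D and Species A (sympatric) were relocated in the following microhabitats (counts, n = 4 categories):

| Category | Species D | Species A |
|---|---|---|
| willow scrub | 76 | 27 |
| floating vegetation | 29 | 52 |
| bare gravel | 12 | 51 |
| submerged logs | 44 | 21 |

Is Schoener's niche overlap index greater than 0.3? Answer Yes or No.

Proportions for Species D (n=161): 76/161=0.4720, 29/161=0.1801, 12/161=0.0745, 44/161=0.2733
Proportions for Species A (n=151): 27/151=0.1788, 52/151=0.3444, 51/151=0.3377, 21/151=0.1391
Σ|p₁ᵢ − p₂ᵢ| = 0.2932 + 0.1643 + 0.2632 + 0.1342 = 0.8549
D = 1 − ½ × 0.8549 = 1 − 0.42745 = 0.57255
D = 0.57255 > 0.3 → Yes.

Yes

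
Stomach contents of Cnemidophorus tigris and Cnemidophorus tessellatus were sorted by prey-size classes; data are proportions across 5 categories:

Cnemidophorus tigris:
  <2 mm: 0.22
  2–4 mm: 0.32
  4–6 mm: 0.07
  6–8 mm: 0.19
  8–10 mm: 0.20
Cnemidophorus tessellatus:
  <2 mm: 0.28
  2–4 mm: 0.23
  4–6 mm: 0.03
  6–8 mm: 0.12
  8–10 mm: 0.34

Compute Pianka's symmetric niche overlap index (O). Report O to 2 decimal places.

Σ p₁ᵢp₂ᵢ = 0.0616 + 0.0736 + 0.0021 + 0.0228 + 0.0680 = 0.2281
Σp_1ᵢ² = 0.22² + 0.32² + 0.07² + 0.19² + 0.20² = 0.0484 + 0.1024 + 0.0049 + 0.0361 + 0.0400 = 0.2318
Σp_2ᵢ² = 0.28² + 0.23² + 0.03² + 0.12² + 0.34² = 0.0784 + 0.0529 + 0.0009 + 0.0144 + 0.1156 = 0.2622
O = 0.2281 / √(0.2318 × 0.2622) = 0.2281 / 0.24653 = 0.9252

0.93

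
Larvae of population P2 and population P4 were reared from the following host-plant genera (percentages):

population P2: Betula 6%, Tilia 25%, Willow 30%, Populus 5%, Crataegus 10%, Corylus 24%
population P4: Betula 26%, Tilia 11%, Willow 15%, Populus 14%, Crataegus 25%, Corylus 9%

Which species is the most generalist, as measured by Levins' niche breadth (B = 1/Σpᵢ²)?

population P4

Convert percentages to proportions (divide by 100).
Σp_P2ᵢ² = 0.06² + 0.25² + 0.30² + 0.05² + 0.10² + 0.24² = 0.0036 + 0.0625 + 0.0900 + 0.0025 + 0.0100 + 0.0576 = 0.2262
B_P2 = 1 / 0.2262 = 4.4209
Σp_P4ᵢ² = 0.26² + 0.11² + 0.15² + 0.14² + 0.25² + 0.09² = 0.0676 + 0.0121 + 0.0225 + 0.0196 + 0.0625 + 0.0081 = 0.1924
B_P4 = 1 / 0.1924 = 5.1975
Highest B → broadest niche (most generalist): population P4 (B = 5.20).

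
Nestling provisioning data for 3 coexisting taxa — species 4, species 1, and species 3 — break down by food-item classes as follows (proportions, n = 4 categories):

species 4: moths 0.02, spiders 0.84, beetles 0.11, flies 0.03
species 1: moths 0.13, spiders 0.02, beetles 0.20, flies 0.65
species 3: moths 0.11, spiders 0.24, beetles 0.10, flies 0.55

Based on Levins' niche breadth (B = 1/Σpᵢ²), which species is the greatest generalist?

Σp_4ᵢ² = 0.02² + 0.84² + 0.11² + 0.03² = 0.0004 + 0.7056 + 0.0121 + 0.0009 = 0.7190
B_4 = 1 / 0.7190 = 1.3908
Σp_1ᵢ² = 0.13² + 0.02² + 0.20² + 0.65² = 0.0169 + 0.0004 + 0.0400 + 0.4225 = 0.4798
B_1 = 1 / 0.4798 = 2.0842
Σp_3ᵢ² = 0.11² + 0.24² + 0.10² + 0.55² = 0.0121 + 0.0576 + 0.0100 + 0.3025 = 0.3822
B_3 = 1 / 0.3822 = 2.6164
Highest B → broadest niche (most generalist): species 3 (B = 2.62).

species 3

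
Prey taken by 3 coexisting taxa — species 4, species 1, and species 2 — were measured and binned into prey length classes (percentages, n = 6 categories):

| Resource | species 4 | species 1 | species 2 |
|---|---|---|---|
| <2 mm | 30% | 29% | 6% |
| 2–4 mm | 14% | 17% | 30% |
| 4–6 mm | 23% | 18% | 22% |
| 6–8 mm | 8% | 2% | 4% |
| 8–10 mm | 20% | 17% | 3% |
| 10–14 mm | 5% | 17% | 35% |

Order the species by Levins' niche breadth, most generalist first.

species 1 > species 4 > species 2

Convert percentages to proportions (divide by 100).
Σp_4ᵢ² = 0.30² + 0.14² + 0.23² + 0.08² + 0.20² + 0.05² = 0.0900 + 0.0196 + 0.0529 + 0.0064 + 0.0400 + 0.0025 = 0.2114
B_4 = 1 / 0.2114 = 4.7304
Σp_1ᵢ² = 0.29² + 0.17² + 0.18² + 0.02² + 0.17² + 0.17² = 0.0841 + 0.0289 + 0.0324 + 0.0004 + 0.0289 + 0.0289 = 0.2036
B_1 = 1 / 0.2036 = 4.9116
Σp_2ᵢ² = 0.06² + 0.30² + 0.22² + 0.04² + 0.03² + 0.35² = 0.0036 + 0.0900 + 0.0484 + 0.0016 + 0.0009 + 0.1225 = 0.2670
B_2 = 1 / 0.2670 = 3.7453
Ranking by B (broadest → narrowest): species 1 (4.91) > species 4 (4.73) > species 2 (3.75)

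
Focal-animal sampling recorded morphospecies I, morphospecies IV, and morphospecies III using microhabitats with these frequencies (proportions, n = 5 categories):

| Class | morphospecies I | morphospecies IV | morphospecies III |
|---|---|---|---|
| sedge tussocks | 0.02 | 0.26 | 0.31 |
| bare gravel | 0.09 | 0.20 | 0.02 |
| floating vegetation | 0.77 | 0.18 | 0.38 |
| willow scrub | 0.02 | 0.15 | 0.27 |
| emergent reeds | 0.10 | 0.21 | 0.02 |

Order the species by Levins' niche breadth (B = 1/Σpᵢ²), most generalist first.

Σp_Iᵢ² = 0.02² + 0.09² + 0.77² + 0.02² + 0.10² = 0.0004 + 0.0081 + 0.5929 + 0.0004 + 0.0100 = 0.6118
B_I = 1 / 0.6118 = 1.6345
Σp_IVᵢ² = 0.26² + 0.20² + 0.18² + 0.15² + 0.21² = 0.0676 + 0.0400 + 0.0324 + 0.0225 + 0.0441 = 0.2066
B_IV = 1 / 0.2066 = 4.8403
Σp_IIIᵢ² = 0.31² + 0.02² + 0.38² + 0.27² + 0.02² = 0.0961 + 0.0004 + 0.1444 + 0.0729 + 0.0004 = 0.3142
B_III = 1 / 0.3142 = 3.1827
Ranking by B (broadest → narrowest): morphospecies IV (4.84) > morphospecies III (3.18) > morphospecies I (1.63)

morphospecies IV > morphospecies III > morphospecies I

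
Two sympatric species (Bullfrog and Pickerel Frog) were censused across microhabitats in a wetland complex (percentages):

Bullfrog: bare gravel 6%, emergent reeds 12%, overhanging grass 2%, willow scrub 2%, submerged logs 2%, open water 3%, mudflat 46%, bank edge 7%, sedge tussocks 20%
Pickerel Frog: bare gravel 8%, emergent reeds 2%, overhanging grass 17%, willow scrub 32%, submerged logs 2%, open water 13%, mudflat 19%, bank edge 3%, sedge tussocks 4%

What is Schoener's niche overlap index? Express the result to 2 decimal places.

0.43

Convert percentages to proportions (divide by 100).
Σ|p₁ᵢ − p₂ᵢ| = 0.02 + 0.10 + 0.15 + 0.30 + 0.00 + 0.10 + 0.27 + 0.04 + 0.16 = 1.14
D = 1 − ½ × 1.14 = 1 − 0.570 = 0.4300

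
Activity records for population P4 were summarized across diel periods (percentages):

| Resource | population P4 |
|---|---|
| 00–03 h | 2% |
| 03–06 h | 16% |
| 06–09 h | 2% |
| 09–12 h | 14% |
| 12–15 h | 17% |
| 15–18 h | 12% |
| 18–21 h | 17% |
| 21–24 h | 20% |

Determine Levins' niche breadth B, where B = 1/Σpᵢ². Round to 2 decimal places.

Convert percentages to proportions (divide by 100).
Σpᵢ² = 0.02² + 0.16² + 0.02² + 0.14² + 0.17² + 0.12² + 0.17² + 0.20² = 0.0004 + 0.0256 + 0.0004 + 0.0196 + 0.0289 + 0.0144 + 0.0289 + 0.0400 = 0.1582
B = 1 / 0.1582 = 6.3211

6.32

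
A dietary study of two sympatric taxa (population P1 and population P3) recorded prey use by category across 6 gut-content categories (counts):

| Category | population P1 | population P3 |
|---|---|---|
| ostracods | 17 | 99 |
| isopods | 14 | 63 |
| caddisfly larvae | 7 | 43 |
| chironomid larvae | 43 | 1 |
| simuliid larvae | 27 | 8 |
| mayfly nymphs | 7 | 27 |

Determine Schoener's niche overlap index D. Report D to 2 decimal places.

0.43

Proportions for population P1 (n=115): 17/115=0.1478, 14/115=0.1217, 7/115=0.0609, 43/115=0.3739, 27/115=0.2348, 7/115=0.0609
Proportions for population P3 (n=241): 99/241=0.4108, 63/241=0.2614, 43/241=0.1784, 1/241=0.0041, 8/241=0.0332, 27/241=0.1120
Σ|p₁ᵢ − p₂ᵢ| = 0.2630 + 0.1397 + 0.1175 + 0.3698 + 0.2016 + 0.0511 = 1.1427
D = 1 − ½ × 1.1427 = 1 − 0.57135 = 0.42865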